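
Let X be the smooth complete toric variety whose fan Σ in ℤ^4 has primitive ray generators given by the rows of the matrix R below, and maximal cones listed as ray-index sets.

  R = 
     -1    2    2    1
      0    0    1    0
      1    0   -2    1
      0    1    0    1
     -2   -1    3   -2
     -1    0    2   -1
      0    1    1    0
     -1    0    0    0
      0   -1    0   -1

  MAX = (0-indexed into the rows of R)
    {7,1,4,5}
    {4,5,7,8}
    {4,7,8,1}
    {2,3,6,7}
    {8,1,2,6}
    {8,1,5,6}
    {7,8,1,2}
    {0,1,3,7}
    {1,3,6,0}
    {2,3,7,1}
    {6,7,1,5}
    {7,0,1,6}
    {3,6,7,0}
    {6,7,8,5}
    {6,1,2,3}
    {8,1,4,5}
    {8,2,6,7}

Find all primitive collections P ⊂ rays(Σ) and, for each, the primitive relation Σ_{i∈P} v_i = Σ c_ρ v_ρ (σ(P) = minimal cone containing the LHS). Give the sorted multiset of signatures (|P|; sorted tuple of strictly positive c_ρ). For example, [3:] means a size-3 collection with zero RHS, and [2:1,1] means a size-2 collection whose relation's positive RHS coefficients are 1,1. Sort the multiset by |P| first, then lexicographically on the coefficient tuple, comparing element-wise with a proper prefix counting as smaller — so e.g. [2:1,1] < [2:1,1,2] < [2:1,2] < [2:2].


Minimal non-faces — 14 found among 9 rays, 17 max cones:

  {2,5}:  v_{2} + v_{5} = 0  ⇒ sig = [2:]
  {3,8}:  v_{3} + v_{8} = 0  ⇒ sig = [2:]
  {0,8}:  v_{0} + v_{8} = v_{1} + v_{6} + v_{7}  ⇒ sig = [2:1,1,1]
  {2,4}:  v_{2} + v_{4} = v_{1} + v_{7} + v_{8}  ⇒ sig = [2:1,1,1]
  {3,4}:  v_{3} + v_{4} = v_{1} + v_{5} + v_{7}  ⇒ sig = [2:1,1,1]
  {3,5}:  v_{3} + v_{5} = v_{1} + v_{6} + v_{7}  ⇒ sig = [2:1,1,1]
  {0,4}:  v_{0} + v_{4} = 2·v_{1} + v_{5} + v_{6} + 2·v_{7}  ⇒ sig = [2:1,1,2,2]
  {0,2}:  v_{0} + v_{2} = 2·v_{3}  ⇒ sig = [2:2]
  {4,6}:  v_{4} + v_{6} = 2·v_{5}  ⇒ sig = [2:2]
  {0,5}:  v_{0} + v_{5} = 2·v_{1} + 2·v_{6} + 2·v_{7}  ⇒ sig = [2:2,2,2]
  {1,2,6,7}:  v_{1} + v_{2} + v_{6} + v_{7} = v_{3}  ⇒ sig = [4:1]
  {1,3,6,7}:  v_{1} + v_{3} + v_{6} + v_{7} = v_{0}  ⇒ sig = [4:1]
  {1,5,7,8}:  v_{1} + v_{5} + v_{7} + v_{8} = v_{4}  ⇒ sig = [4:1]
  {1,6,7,8}:  v_{1} + v_{6} + v_{7} + v_{8} = v_{5}  ⇒ sig = [4:1]

Sorted signature multiset PRS(X):
{ [2:] ×2,  [2:1,1,1] ×4,  [2:1,1,2,2],  [2:2] ×2,  [2:2,2,2],  [4:1] ×4 }


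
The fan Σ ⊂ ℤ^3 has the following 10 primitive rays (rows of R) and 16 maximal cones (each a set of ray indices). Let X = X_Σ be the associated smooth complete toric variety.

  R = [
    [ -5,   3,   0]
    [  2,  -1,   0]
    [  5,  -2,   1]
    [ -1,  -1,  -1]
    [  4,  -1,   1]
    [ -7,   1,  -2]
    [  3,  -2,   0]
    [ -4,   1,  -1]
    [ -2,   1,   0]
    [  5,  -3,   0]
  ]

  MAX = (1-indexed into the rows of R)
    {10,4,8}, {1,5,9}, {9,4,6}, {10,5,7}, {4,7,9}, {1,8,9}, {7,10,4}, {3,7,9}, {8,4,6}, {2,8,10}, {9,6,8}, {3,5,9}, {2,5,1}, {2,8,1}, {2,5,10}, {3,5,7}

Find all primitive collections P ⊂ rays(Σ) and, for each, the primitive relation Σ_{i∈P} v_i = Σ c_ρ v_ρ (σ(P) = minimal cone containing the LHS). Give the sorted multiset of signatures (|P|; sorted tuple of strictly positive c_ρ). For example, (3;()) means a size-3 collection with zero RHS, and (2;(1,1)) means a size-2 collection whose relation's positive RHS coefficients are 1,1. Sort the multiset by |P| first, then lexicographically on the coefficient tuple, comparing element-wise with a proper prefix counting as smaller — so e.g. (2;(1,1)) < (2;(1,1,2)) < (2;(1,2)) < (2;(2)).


The 23 primitive collections of Σ (r=10, n=3):

  P={1,10}:  v_{1} + v_{10} = 0 — sig = (2;())
  P={2,9}:  v_{2} + v_{9} = 0 — sig = (2;())
  P={5,8}:  v_{5} + v_{8} = 0 — sig = (2;())
  P={1,7}:  v_{1} + v_{7} = v_{9} — sig = (2;(1))
  P={2,7}:  v_{2} + v_{7} = v_{10} — sig = (2;(1))
  P={4,5}:  v_{4} + v_{5} = v_{7} — sig = (2;(1))
  P={7,8}:  v_{7} + v_{8} = v_{4} — sig = (2;(1))
  P={9,10}:  v_{9} + v_{10} = v_{7} — sig = (2;(1))
  P={1,4}:  v_{1} + v_{4} = v_{8} + v_{9} — sig = (2;(1,1))
  P={2,3}:  v_{2} + v_{3} = v_{5} + v_{7} — sig = (2;(1,1))
  P={2,4}:  v_{2} + v_{4} = v_{8} + v_{10} — sig = (2;(1,1))
  P={2,6}:  v_{2} + v_{6} = v_{4} + v_{8} — sig = (2;(1,1))
  P={3,8}:  v_{3} + v_{8} = v_{7} + v_{9} — sig = (2;(1,1))
  P={5,6}:  v_{5} + v_{6} = v_{4} + v_{9} — sig = (2;(1,1))
  P={3,6}:  v_{3} + v_{6} = v_{4} + v_{7} + 2·v_{9} — sig = (2;(1,1,2))
  P={1,3}:  v_{1} + v_{3} = v_{5} + 2·v_{9} — sig = (2;(1,2))
  P={3,4}:  v_{3} + v_{4} = 2·v_{7} + v_{9} — sig = (2;(1,2))
  P={3,10}:  v_{3} + v_{10} = v_{5} + 2·v_{7} — sig = (2;(1,2))
  P={6,7}:  v_{6} + v_{7} = 2·v_{4} + v_{9} — sig = (2;(1,2))
  P={6,10}:  v_{6} + v_{10} = 2·v_{4} — sig = (2;(2))
  P={1,6}:  v_{1} + v_{6} = 2·v_{8} + 2·v_{9} — sig = (2;(2,2))
  P={4,8,9}:  v_{4} + v_{8} + v_{9} = v_{6} — sig = (3;(1))
  P={5,7,9}:  v_{5} + v_{7} + v_{9} = v_{3} — sig = (3;(1))

Hence PRS(X_Σ) =
    (2;())
    (2;())
    (2;())
    (2;(1))
    (2;(1))
    (2;(1))
    (2;(1))
    (2;(1))
    (2;(1,1))
    (2;(1,1))
    (2;(1,1))
    (2;(1,1))
    (2;(1,1))
    (2;(1,1))
    (2;(1,1,2))
    (2;(1,2))
    (2;(1,2))
    (2;(1,2))
    (2;(1,2))
    (2;(2))
    (2;(2,2))
    (3;(1))
    (3;(1))


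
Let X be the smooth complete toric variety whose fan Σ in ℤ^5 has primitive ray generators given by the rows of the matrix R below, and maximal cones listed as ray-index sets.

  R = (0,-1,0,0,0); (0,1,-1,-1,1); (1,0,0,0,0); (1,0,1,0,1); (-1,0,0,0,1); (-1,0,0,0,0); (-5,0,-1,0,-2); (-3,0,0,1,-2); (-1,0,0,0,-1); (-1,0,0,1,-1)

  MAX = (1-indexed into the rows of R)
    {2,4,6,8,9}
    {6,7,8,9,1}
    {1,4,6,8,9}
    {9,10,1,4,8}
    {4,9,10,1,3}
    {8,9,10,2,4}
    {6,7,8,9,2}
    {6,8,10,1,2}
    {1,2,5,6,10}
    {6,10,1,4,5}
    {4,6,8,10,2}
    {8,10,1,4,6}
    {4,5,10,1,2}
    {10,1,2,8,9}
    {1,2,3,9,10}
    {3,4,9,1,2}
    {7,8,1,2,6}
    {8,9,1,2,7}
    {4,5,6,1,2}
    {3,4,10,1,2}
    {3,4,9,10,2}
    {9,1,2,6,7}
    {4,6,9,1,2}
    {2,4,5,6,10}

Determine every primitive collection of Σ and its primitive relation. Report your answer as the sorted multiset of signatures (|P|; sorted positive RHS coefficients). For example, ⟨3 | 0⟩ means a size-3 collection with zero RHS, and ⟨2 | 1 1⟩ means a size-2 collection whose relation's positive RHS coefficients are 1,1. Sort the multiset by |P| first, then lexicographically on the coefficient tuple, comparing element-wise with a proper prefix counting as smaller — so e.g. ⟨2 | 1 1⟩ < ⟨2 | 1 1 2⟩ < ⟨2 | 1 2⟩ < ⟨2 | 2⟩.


Minimal non-faces — 14 found among 10 rays, 24 max cones:

  P={3,6}:  v_{3} + v_{6} = 0  ⟹  sig = ⟨2 | 0⟩
  P={3,8}:  v_{3} + v_{8} = v_{9} + v_{10}  ⟹  sig = ⟨2 | 1 1⟩
  P={3,5}:  v_{3} + v_{5} = v_{1} + v_{2} + v_{4} + v_{10}  ⟹  sig = ⟨2 | 1 1 1 1⟩
  P={3,7}:  v_{3} + v_{7} = v_{1} + v_{2} + v_{8} + v_{9}  ⟹  sig = ⟨2 | 1 1 1 1⟩
  P={5,7}:  v_{5} + v_{7} = v_{1} + v_{2} + 3·v_{6} + v_{8}  ⟹  sig = ⟨2 | 1 1 1 3⟩
  P={7,10}:  v_{7} + v_{10} = v_{1} + v_{2} + 2·v_{8}  ⟹  sig = ⟨2 | 1 1 2⟩
  P={4,7}:  v_{4} + v_{7} = 3·v_{6} + v_{9}  ⟹  sig = ⟨2 | 1 3⟩
  P={5,8}:  v_{5} + v_{8} = 3·v_{6} + v_{10}  ⟹  sig = ⟨2 | 1 3⟩
  P={5,9}:  v_{5} + v_{9} = 2·v_{6}  ⟹  sig = ⟨2 | 2⟩
  P={6,9,10}:  v_{6} + v_{9} + v_{10} = v_{8}  ⟹  sig = ⟨3 | 1⟩
  P={1,2,4,8}:  v_{1} + v_{2} + v_{4} + v_{8} = 2·v_{6}  ⟹  sig = ⟨4 | 2⟩
  P={1,2,4,6,10}:  v_{1} + v_{2} + v_{4} + v_{6} + v_{10} = v_{5}  ⟹  sig = ⟨5 | 1⟩
  P={1,2,4,9,10}:  v_{1} + v_{2} + v_{4} + v_{9} + v_{10} = v_{6}  ⟹  sig = ⟨5 | 1⟩
  P={1,2,6,8,9}:  v_{1} + v_{2} + v_{6} + v_{8} + v_{9} = v_{7}  ⟹  sig = ⟨5 | 1⟩

Sorted signature multiset PRS(X):
[⟨2 | 0⟩, ⟨2 | 1 1⟩, ⟨2 | 1 1 1 1⟩, ⟨2 | 1 1 1 1⟩, ⟨2 | 1 1 1 3⟩, ⟨2 | 1 1 2⟩, ⟨2 | 1 3⟩, ⟨2 | 1 3⟩, ⟨2 | 2⟩, ⟨3 | 1⟩, ⟨4 | 2⟩, ⟨5 | 1⟩, ⟨5 | 1⟩, ⟨5 | 1⟩]


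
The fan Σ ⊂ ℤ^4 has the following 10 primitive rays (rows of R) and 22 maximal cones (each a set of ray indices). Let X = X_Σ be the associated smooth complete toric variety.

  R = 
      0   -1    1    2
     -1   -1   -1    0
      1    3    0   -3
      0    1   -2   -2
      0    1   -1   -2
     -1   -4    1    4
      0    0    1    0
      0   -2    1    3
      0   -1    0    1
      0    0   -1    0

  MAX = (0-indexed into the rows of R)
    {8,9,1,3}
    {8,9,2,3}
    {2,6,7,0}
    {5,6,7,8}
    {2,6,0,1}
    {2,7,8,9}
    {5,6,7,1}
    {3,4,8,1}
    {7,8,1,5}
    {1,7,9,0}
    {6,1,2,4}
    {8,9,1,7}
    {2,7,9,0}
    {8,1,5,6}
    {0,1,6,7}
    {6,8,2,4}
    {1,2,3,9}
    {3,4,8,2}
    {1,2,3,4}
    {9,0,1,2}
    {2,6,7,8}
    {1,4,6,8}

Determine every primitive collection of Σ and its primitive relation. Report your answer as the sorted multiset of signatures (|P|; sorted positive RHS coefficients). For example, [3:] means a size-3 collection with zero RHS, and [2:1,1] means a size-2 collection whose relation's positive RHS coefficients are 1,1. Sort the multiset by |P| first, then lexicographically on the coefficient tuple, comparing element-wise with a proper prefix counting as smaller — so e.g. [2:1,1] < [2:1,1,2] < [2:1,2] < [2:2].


|primitive collections| = 16. Relations:

  P = {0,4}:  v_{0} + v_{4} = 0  ⇒ sig = [2:]
  P = {6,9}:  v_{6} + v_{9} = 0  ⇒ sig = [2:]
  P = {0,3}:  v_{0} + v_{3} = v_{9}  ⇒ sig = [2:1]
  P = {0,8}:  v_{0} + v_{8} = v_{7}  ⇒ sig = [2:1]
  P = {3,6}:  v_{3} + v_{6} = v_{4}  ⇒ sig = [2:1]
  P = {4,7}:  v_{4} + v_{7} = v_{8}  ⇒ sig = [2:1]
  P = {4,9}:  v_{4} + v_{9} = v_{3}  ⇒ sig = [2:1]
  P = {2,5}:  v_{2} + v_{5} = v_{6} + v_{8}  ⇒ sig = [2:1,1]
  P = {3,7}:  v_{3} + v_{7} = v_{8} + v_{9}  ⇒ sig = [2:1,1]
  P = {5,9}:  v_{5} + v_{9} = v_{1} + v_{7} + v_{8}  ⇒ sig = [2:1,1,1]
  P = {0,5}:  v_{0} + v_{5} = v_{1} + v_{6} + 2·v_{7}  ⇒ sig = [2:1,1,2]
  P = {4,5}:  v_{4} + v_{5} = v_{1} + v_{6} + 2·v_{8}  ⇒ sig = [2:1,1,2]
  P = {3,5}:  v_{3} + v_{5} = v_{1} + 2·v_{8}  ⇒ sig = [2:1,2]
  P = {1,2,7}:  v_{1} + v_{2} + v_{7} = 0  ⇒ sig = [3:]
  P = {1,2,8}:  v_{1} + v_{2} + v_{8} = v_{4}  ⇒ sig = [3:1]
  P = {1,6,7,8}:  v_{1} + v_{6} + v_{7} + v_{8} = v_{5}  ⇒ sig = [4:1]

Sorted signature multiset PRS(X):
[[2:], [2:], [2:1], [2:1], [2:1], [2:1], [2:1], [2:1,1], [2:1,1], [2:1,1,1], [2:1,1,2], [2:1,1,2], [2:1,2], [3:], [3:1], [4:1]]


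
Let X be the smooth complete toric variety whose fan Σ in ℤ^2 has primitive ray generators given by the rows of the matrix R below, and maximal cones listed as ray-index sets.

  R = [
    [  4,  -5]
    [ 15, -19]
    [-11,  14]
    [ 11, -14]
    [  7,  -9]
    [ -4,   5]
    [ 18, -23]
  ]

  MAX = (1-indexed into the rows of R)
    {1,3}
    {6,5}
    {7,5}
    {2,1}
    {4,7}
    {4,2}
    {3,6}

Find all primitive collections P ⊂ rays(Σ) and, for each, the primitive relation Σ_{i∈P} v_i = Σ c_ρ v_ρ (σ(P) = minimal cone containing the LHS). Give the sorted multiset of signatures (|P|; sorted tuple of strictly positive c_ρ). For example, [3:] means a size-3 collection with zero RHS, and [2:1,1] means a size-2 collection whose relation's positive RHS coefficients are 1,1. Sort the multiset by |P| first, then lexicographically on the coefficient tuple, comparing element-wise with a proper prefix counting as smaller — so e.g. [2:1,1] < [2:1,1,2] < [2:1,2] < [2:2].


Δ(Σ) — 7 vertices, 14 min non-faces:

  P={1,6}:  v_{1} + v_{6} = 0  ⇒ sig = [2:]
  P={3,4}:  v_{3} + v_{4} = 0  ⇒ sig = [2:]
  P={1,4}:  v_{1} + v_{4} = v_{2}  ⇒ sig = [2:1]
  P={1,5}:  v_{1} + v_{5} = v_{4}  ⇒ sig = [2:1]
  P={2,3}:  v_{2} + v_{3} = v_{1}  ⇒ sig = [2:1]
  P={2,6}:  v_{2} + v_{6} = v_{4}  ⇒ sig = [2:1]
  P={3,5}:  v_{3} + v_{5} = v_{6}  ⇒ sig = [2:1]
  P={3,7}:  v_{3} + v_{7} = v_{5}  ⇒ sig = [2:1]
  P={4,5}:  v_{4} + v_{5} = v_{7}  ⇒ sig = [2:1]
  P={4,6}:  v_{4} + v_{6} = v_{5}  ⇒ sig = [2:1]
  P={1,7}:  v_{1} + v_{7} = 2·v_{4}  ⇒ sig = [2:2]
  P={2,5}:  v_{2} + v_{5} = 2·v_{4}  ⇒ sig = [2:2]
  P={6,7}:  v_{6} + v_{7} = 2·v_{5}  ⇒ sig = [2:2]
  P={2,7}:  v_{2} + v_{7} = 3·v_{4}  ⇒ sig = [2:3]

Signatures (|P|; sorted positive RHS coefficients), sorted:
    |P|=2: 14 collections, coeffs (), (), (1), (1), (1), (1), (1), (1), (1), (1), (2), (2), (2), (3)


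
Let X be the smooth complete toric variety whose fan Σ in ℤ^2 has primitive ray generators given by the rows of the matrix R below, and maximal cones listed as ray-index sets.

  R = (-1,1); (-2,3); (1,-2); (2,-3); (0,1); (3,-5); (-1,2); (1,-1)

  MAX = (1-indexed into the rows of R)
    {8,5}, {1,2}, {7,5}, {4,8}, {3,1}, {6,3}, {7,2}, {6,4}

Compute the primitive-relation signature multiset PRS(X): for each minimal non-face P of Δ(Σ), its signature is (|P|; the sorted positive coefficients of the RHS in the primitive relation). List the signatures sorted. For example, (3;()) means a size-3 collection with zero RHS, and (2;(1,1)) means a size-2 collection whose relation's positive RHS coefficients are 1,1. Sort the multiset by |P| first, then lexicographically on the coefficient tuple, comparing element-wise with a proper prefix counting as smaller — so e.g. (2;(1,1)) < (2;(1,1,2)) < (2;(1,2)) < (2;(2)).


20 minimal non-faces of Δ(Σ) (on 8 rays):

  {1,8}:  v_{1} + v_{8} = 0  ⇒ sig = (2;())
  {2,4}:  v_{2} + v_{4} = 0  ⇒ sig = (2;())
  {3,7}:  v_{3} + v_{7} = 0  ⇒ sig = (2;())
  {1,4}:  v_{1} + v_{4} = v_{3}  ⇒ sig = (2;(1))
  {1,5}:  v_{1} + v_{5} = v_{7}  ⇒ sig = (2;(1))
  {1,7}:  v_{1} + v_{7} = v_{2}  ⇒ sig = (2;(1))
  {2,3}:  v_{2} + v_{3} = v_{1}  ⇒ sig = (2;(1))
  {2,6}:  v_{2} + v_{6} = v_{3}  ⇒ sig = (2;(1))
  {2,8}:  v_{2} + v_{8} = v_{7}  ⇒ sig = (2;(1))
  {3,4}:  v_{3} + v_{4} = v_{6}  ⇒ sig = (2;(1))
  {3,5}:  v_{3} + v_{5} = v_{8}  ⇒ sig = (2;(1))
  {3,8}:  v_{3} + v_{8} = v_{4}  ⇒ sig = (2;(1))
  {4,7}:  v_{4} + v_{7} = v_{8}  ⇒ sig = (2;(1))
  {6,7}:  v_{6} + v_{7} = v_{4}  ⇒ sig = (2;(1))
  {7,8}:  v_{7} + v_{8} = v_{5}  ⇒ sig = (2;(1))
  {5,6}:  v_{5} + v_{6} = v_{4} + v_{8}  ⇒ sig = (2;(1,1))
  {1,6}:  v_{1} + v_{6} = 2·v_{3}  ⇒ sig = (2;(2))
  {2,5}:  v_{2} + v_{5} = 2·v_{7}  ⇒ sig = (2;(2))
  {4,5}:  v_{4} + v_{5} = 2·v_{8}  ⇒ sig = (2;(2))
  {6,8}:  v_{6} + v_{8} = 2·v_{4}  ⇒ sig = (2;(2))

so the primitive-relation signature multiset is
    (2;())
    (2;())
    (2;())
    (2;(1))
    (2;(1))
    (2;(1))
    (2;(1))
    (2;(1))
    (2;(1))
    (2;(1))
    (2;(1))
    (2;(1))
    (2;(1))
    (2;(1))
    (2;(1))
    (2;(1,1))
    (2;(2))
    (2;(2))
    (2;(2))
    (2;(2))


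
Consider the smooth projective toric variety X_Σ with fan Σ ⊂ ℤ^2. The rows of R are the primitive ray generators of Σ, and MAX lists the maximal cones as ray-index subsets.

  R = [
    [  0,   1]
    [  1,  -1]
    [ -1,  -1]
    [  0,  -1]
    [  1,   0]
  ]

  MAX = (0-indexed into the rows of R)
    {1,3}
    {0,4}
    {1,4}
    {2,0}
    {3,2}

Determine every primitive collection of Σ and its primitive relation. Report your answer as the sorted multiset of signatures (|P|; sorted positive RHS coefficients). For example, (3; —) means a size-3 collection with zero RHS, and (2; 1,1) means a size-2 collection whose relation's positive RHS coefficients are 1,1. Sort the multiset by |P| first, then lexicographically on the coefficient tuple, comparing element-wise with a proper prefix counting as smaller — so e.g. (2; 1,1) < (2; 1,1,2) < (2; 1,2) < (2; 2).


Minimal non-faces — 5 found among 5 rays, 5 max cones:

  {0,3}:  v_{0} + v_{3} = 0  →  sig = (2; —)
  {0,1}:  v_{0} + v_{1} = v_{4}  →  sig = (2; 1)
  {2,4}:  v_{2} + v_{4} = v_{3}  →  sig = (2; 1)
  {3,4}:  v_{3} + v_{4} = v_{1}  →  sig = (2; 1)
  {1,2}:  v_{1} + v_{2} = 2·v_{3}  →  sig = (2; 2)

Sorted signature multiset PRS(X):
    |P|=2: 5 collections, coeffs (), (1), (1), (1), (2)


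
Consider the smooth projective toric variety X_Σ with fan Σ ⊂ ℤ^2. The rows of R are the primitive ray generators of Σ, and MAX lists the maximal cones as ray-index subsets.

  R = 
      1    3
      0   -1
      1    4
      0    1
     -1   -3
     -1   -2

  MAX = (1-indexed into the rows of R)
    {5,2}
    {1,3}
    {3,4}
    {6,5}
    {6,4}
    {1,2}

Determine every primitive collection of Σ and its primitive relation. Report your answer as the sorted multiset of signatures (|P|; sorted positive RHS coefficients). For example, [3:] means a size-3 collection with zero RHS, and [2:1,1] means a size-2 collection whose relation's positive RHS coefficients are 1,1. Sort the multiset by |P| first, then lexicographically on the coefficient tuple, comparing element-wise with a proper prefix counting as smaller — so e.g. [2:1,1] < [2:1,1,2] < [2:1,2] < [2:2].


9 minimal non-faces of Δ(Σ) (on 6 rays):

  • {1,5}:  v_{1} + v_{5} = 0  ⇒ sig = [2:]
  • {2,4}:  v_{2} + v_{4} = 0  ⇒ sig = [2:]
  • {1,4}:  v_{1} + v_{4} = v_{3}  ⇒ sig = [2:1]
  • {1,6}:  v_{1} + v_{6} = v_{4}  ⇒ sig = [2:1]
  • {2,3}:  v_{2} + v_{3} = v_{1}  ⇒ sig = [2:1]
  • {2,6}:  v_{2} + v_{6} = v_{5}  ⇒ sig = [2:1]
  • {3,5}:  v_{3} + v_{5} = v_{4}  ⇒ sig = [2:1]
  • {4,5}:  v_{4} + v_{5} = v_{6}  ⇒ sig = [2:1]
  • {3,6}:  v_{3} + v_{6} = 2·v_{4}  ⇒ sig = [2:2]

Signatures (|P|; sorted positive RHS coefficients), sorted:
{ [2:] ×2,  [2:1] ×6,  [2:2] }


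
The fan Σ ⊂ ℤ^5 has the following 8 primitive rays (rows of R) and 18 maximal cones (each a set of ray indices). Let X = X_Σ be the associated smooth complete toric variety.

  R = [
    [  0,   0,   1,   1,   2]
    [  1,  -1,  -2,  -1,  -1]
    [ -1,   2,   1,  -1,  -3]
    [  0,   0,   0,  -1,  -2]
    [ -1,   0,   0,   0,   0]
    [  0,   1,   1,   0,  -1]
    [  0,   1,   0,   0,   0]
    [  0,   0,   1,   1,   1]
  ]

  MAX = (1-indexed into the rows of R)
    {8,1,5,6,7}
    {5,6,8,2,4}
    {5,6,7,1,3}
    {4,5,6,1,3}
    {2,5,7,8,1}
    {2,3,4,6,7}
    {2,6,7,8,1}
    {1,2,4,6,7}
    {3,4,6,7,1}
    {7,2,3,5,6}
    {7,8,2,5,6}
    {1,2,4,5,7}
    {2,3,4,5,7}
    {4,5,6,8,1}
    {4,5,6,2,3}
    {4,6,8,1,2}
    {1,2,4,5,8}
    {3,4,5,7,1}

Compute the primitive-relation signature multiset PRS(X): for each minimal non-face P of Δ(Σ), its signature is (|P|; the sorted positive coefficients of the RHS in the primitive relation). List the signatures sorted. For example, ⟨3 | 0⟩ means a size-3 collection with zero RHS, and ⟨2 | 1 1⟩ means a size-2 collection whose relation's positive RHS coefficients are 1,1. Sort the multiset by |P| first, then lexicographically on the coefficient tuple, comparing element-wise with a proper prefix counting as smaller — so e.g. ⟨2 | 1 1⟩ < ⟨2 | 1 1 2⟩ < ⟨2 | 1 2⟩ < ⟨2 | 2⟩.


Primitive collections (5):

  P = {3,8}:  v_{3} + v_{8} = v_{5} + 2·v_{6}  →  sig = ⟨2 | 1 2⟩
  P = {4,7,8}:  v_{4} + v_{7} + v_{8} = v_{6}  →  sig = ⟨3 | 1⟩
  P = {1,2,3}:  v_{1} + v_{2} + v_{3} = v_{4} + v_{7}  →  sig = ⟨3 | 1 1⟩
  P = {1,2,5,6}:  v_{1} + v_{2} + v_{5} + v_{6} = 0  →  sig = ⟨4 | 0⟩
  P = {4,5,6,7}:  v_{4} + v_{5} + v_{6} + v_{7} = v_{3}  →  sig = ⟨4 | 1⟩

Hence PRS(X_Σ) =
[⟨2 | 1 2⟩, ⟨3 | 1⟩, ⟨3 | 1 1⟩, ⟨4 | 0⟩, ⟨4 | 1⟩]


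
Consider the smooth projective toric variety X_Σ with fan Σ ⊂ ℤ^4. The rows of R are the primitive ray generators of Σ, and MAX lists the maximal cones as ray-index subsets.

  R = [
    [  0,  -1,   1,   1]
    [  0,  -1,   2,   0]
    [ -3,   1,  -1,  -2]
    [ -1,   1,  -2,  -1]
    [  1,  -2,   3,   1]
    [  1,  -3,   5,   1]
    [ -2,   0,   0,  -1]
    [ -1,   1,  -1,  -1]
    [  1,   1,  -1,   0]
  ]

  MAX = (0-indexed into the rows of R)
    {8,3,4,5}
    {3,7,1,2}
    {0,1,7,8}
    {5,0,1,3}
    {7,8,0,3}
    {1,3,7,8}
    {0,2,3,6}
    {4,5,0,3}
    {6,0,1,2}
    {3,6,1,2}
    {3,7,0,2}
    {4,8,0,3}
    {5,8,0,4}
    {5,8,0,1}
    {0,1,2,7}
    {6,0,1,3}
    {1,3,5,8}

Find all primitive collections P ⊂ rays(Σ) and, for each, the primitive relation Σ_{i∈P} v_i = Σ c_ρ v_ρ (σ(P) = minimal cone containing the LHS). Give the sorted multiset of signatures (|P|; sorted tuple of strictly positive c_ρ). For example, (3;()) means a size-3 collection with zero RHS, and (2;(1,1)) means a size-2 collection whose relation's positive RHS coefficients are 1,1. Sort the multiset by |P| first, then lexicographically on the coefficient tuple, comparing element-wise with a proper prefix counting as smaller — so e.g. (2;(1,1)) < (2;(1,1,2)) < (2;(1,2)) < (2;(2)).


Σ has 14 primitive collections:

  P = {1,4}:  v_{1} + v_{4} = v_{5}  →  sig = (2;(1))
  P = {4,7}:  v_{4} + v_{7} = v_{1}  →  sig = (2;(1))
  P = {6,7}:  v_{6} + v_{7} = v_{2}  →  sig = (2;(1))
  P = {6,8}:  v_{6} + v_{8} = v_{7}  →  sig = (2;(1))
  P = {2,4}:  v_{2} + v_{4} = v_{1} + v_{6}  →  sig = (2;(1,1))
  P = {4,6}:  v_{4} + v_{6} = v_{0} + 2·v_{1} + v_{3}  →  sig = (2;(1,1,2))
  P = {5,6}:  v_{5} + v_{6} = v_{0} + 3·v_{1} + v_{3}  →  sig = (2;(1,1,3))
  P = {2,5}:  v_{2} + v_{5} = 2·v_{1} + v_{6}  →  sig = (2;(1,2))
  P = {2,8}:  v_{2} + v_{8} = 2·v_{7}  →  sig = (2;(2))
  P = {5,7}:  v_{5} + v_{7} = 2·v_{1}  →  sig = (2;(2))
  P = {0,1,3,8}:  v_{0} + v_{1} + v_{3} + v_{8} = 0  →  sig = (4;())
  P = {0,1,3,7}:  v_{0} + v_{1} + v_{3} + v_{7} = v_{6}  →  sig = (4;(1))
  P = {0,3,5,8}:  v_{0} + v_{3} + v_{5} + v_{8} = v_{4}  →  sig = (4;(1))
  P = {0,1,2,3}:  v_{0} + v_{1} + v_{2} + v_{3} = 2·v_{6}  →  sig = (4;(2))

so the primitive-relation signature multiset is
    (2;(1))
    (2;(1))
    (2;(1))
    (2;(1))
    (2;(1,1))
    (2;(1,1,2))
    (2;(1,1,3))
    (2;(1,2))
    (2;(2))
    (2;(2))
    (4;())
    (4;(1))
    (4;(1))
    (4;(2))


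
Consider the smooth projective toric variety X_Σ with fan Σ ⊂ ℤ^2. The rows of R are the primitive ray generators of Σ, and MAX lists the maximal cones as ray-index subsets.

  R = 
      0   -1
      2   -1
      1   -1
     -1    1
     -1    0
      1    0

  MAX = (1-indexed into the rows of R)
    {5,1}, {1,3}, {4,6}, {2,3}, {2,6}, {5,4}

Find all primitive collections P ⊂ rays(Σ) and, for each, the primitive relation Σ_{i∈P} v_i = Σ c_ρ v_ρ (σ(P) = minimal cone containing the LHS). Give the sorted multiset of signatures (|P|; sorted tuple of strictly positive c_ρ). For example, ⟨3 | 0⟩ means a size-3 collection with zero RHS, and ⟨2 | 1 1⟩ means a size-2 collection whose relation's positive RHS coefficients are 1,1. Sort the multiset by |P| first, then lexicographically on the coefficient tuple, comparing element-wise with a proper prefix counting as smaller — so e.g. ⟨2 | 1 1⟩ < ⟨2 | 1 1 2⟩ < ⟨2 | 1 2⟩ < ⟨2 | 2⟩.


The 9 primitive collections of Σ (r=6, n=2):

  P={3,4}:  v_{3} + v_{4} = 0  ⟹  sig = ⟨2 | 0⟩
  P={5,6}:  v_{5} + v_{6} = 0  ⟹  sig = ⟨2 | 0⟩
  P={1,4}:  v_{1} + v_{4} = v_{5}  ⟹  sig = ⟨2 | 1⟩
  P={1,6}:  v_{1} + v_{6} = v_{3}  ⟹  sig = ⟨2 | 1⟩
  P={2,4}:  v_{2} + v_{4} = v_{6}  ⟹  sig = ⟨2 | 1⟩
  P={2,5}:  v_{2} + v_{5} = v_{3}  ⟹  sig = ⟨2 | 1⟩
  P={3,5}:  v_{3} + v_{5} = v_{1}  ⟹  sig = ⟨2 | 1⟩
  P={3,6}:  v_{3} + v_{6} = v_{2}  ⟹  sig = ⟨2 | 1⟩
  P={1,2}:  v_{1} + v_{2} = 2·v_{3}  ⟹  sig = ⟨2 | 2⟩

so the primitive-relation signature multiset is
    ⟨2 | 0⟩
    ⟨2 | 0⟩
    ⟨2 | 1⟩
    ⟨2 | 1⟩
    ⟨2 | 1⟩
    ⟨2 | 1⟩
    ⟨2 | 1⟩
    ⟨2 | 1⟩
    ⟨2 | 2⟩


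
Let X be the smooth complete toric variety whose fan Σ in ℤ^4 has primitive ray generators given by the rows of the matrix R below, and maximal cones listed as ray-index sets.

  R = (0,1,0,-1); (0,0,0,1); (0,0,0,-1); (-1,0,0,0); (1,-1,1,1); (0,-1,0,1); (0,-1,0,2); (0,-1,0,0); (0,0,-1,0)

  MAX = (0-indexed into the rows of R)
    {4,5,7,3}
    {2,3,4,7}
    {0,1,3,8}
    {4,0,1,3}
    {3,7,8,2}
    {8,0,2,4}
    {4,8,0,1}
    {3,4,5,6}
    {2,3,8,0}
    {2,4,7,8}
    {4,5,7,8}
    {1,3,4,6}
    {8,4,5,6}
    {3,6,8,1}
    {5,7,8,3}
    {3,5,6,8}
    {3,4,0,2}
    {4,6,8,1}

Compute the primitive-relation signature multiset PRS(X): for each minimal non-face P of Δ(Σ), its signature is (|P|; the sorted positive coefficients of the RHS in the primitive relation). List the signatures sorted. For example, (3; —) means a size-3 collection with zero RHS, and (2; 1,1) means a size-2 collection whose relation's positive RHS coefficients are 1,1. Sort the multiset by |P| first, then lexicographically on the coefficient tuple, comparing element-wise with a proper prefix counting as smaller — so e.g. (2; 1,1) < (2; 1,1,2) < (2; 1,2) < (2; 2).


Minimal non-faces — 10 found among 9 rays, 18 max cones:

  P={0,5}:  v_{0} + v_{5} = 0  →  sig = (2; —)
  P={1,2}:  v_{1} + v_{2} = 0  →  sig = (2; —)
  P={0,6}:  v_{0} + v_{6} = v_{1}  →  sig = (2; 1)
  P={0,7}:  v_{0} + v_{7} = v_{2}  →  sig = (2; 1)
  P={1,5}:  v_{1} + v_{5} = v_{6}  →  sig = (2; 1)
  P={1,7}:  v_{1} + v_{7} = v_{5}  →  sig = (2; 1)
  P={2,5}:  v_{2} + v_{5} = v_{7}  →  sig = (2; 1)
  P={2,6}:  v_{2} + v_{6} = v_{5}  →  sig = (2; 1)
  P={6,7}:  v_{6} + v_{7} = 2·v_{5}  →  sig = (2; 2)
  P={3,4,8}:  v_{3} + v_{4} + v_{8} = v_{5}  →  sig = (3; 1)

so the primitive-relation signature multiset is
    |P|=2: 9 collections, coeffs (), (), (1), (1), (1), (1), (1), (1), (2)
    |P|=3: 1 collection, coeffs (1)


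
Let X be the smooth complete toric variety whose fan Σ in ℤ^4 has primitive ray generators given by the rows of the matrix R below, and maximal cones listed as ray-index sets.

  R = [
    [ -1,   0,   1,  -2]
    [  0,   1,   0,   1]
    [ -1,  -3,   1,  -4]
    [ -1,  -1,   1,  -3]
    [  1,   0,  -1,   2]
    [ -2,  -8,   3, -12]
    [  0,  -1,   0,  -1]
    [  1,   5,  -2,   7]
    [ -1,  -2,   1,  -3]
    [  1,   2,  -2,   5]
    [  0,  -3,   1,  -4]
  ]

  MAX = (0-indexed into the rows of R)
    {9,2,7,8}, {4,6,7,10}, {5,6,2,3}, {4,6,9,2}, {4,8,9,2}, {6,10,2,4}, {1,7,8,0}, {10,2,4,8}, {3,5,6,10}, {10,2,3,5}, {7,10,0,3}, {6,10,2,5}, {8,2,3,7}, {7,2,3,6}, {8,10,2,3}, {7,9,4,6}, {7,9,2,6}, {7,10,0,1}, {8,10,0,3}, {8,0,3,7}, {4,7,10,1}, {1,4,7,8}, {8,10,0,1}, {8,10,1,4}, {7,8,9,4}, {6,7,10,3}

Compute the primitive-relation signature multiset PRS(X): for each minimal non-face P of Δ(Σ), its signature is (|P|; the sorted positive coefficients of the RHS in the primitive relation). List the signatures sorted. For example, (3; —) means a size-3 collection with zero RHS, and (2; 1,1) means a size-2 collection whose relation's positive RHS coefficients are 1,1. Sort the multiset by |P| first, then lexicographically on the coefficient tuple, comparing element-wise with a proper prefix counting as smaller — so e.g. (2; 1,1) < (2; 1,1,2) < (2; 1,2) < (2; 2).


Σ has 22 primitive collections:

  {0,4}:  v_{0} + v_{4} = 0  so sig = (2; —)
  {1,6}:  v_{1} + v_{6} = 0  so sig = (2; —)
  {0,6}:  v_{0} + v_{6} = v_{3}  so sig = (2; 1)
  {1,2}:  v_{1} + v_{2} = v_{8}  so sig = (2; 1)
  {1,3}:  v_{1} + v_{3} = v_{0}  so sig = (2; 1)
  {3,4}:  v_{3} + v_{4} = v_{6}  so sig = (2; 1)
  {6,8}:  v_{6} + v_{8} = v_{2}  so sig = (2; 1)
  {0,2}:  v_{0} + v_{2} = v_{3} + v_{8}  so sig = (2; 1,1)
  {0,9}:  v_{0} + v_{9} = v_{2} + v_{7}  so sig = (2; 1,1)
  {9,10}:  v_{9} + v_{10} = v_{4} + v_{6}  so sig = (2; 1,1)
  {1,5}:  v_{1} + v_{5} = v_{2} + v_{3} + v_{10}  so sig = (2; 1,1,1)
  {1,9}:  v_{1} + v_{9} = v_{4} + v_{7} + v_{8}  so sig = (2; 1,1,1)
  {3,9}:  v_{3} + v_{9} = v_{2} + v_{6} + v_{7}  so sig = (2; 1,1,1)
  {0,5}:  v_{0} + v_{5} = v_{2} + 2·v_{3} + v_{10}  so sig = (2; 1,1,2)
  {4,5}:  v_{4} + v_{5} = v_{2} + 2·v_{6} + v_{10}  so sig = (2; 1,1,2)
  {5,8}:  v_{5} + v_{8} = 2·v_{2} + v_{3} + v_{10}  so sig = (2; 1,1,2)
  {5,7}:  v_{5} + v_{7} = v_{3} + 2·v_{6}  so sig = (2; 1,2)
  {5,9}:  v_{5} + v_{9} = v_{2} + 3·v_{6}  so sig = (2; 1,3)
  {7,8,10}:  v_{7} + v_{8} + v_{10} = 0  so sig = (3; —)
  {2,4,7}:  v_{2} + v_{4} + v_{7} = v_{9}  so sig = (3; 1)
  {2,7,10}:  v_{2} + v_{7} + v_{10} = v_{6}  so sig = (3; 1)
  {2,3,6,10}:  v_{2} + v_{3} + v_{6} + v_{10} = v_{5}  so sig = (4; 1)

Hence PRS(X_Σ) =
    (2; —)
    (2; —)
    (2; 1)
    (2; 1)
    (2; 1)
    (2; 1)
    (2; 1)
    (2; 1,1)
    (2; 1,1)
    (2; 1,1)
    (2; 1,1,1)
    (2; 1,1,1)
    (2; 1,1,1)
    (2; 1,1,2)
    (2; 1,1,2)
    (2; 1,1,2)
    (2; 1,2)
    (2; 1,3)
    (3; —)
    (3; 1)
    (3; 1)
    (4; 1)


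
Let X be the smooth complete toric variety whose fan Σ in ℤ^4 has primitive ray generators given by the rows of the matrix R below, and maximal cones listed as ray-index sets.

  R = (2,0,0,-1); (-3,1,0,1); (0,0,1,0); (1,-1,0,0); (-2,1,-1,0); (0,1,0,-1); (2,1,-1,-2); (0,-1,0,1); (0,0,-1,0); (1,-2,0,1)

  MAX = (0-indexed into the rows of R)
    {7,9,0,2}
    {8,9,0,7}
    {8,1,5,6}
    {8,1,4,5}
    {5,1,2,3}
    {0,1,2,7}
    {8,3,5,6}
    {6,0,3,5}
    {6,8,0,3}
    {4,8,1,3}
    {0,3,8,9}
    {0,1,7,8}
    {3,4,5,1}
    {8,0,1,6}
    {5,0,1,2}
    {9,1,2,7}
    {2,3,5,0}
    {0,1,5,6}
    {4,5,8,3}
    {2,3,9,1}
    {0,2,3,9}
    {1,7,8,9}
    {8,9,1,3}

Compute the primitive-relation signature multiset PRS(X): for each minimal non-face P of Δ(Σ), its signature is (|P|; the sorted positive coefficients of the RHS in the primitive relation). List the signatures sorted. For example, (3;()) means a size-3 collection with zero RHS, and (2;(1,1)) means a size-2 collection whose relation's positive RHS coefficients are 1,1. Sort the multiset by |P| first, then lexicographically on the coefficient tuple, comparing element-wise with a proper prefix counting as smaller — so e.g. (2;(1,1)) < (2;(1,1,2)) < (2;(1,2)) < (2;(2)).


17 collections generate NE(X_Σ); each relation:

  • {2,8}:  v_{2} + v_{8} = 0  so sig = (2;())
  • {5,7}:  v_{5} + v_{7} = 0  so sig = (2;())
  • {3,7}:  v_{3} + v_{7} = v_{9}  so sig = (2;(1))
  • {5,9}:  v_{5} + v_{9} = v_{3}  so sig = (2;(1))
  • {0,4}:  v_{0} + v_{4} = v_{5} + v_{8}  so sig = (2;(1,1))
  • {2,6}:  v_{2} + v_{6} = v_{0} + v_{5}  so sig = (2;(1,1))
  • {6,7}:  v_{6} + v_{7} = v_{0} + v_{8}  so sig = (2;(1,1))
  • {2,4}:  v_{2} + v_{4} = v_{1} + v_{3} + v_{5}  so sig = (2;(1,1,1))
  • {4,7}:  v_{4} + v_{7} = v_{1} + v_{3} + v_{8}  so sig = (2;(1,1,1))
  • {6,9}:  v_{6} + v_{9} = v_{0} + v_{3} + v_{8}  so sig = (2;(1,1,1))
  • {4,9}:  v_{4} + v_{9} = v_{1} + 2·v_{3} + v_{8}  so sig = (2;(1,1,2))
  • {4,6}:  v_{4} + v_{6} = 2·v_{5} + 2·v_{8}  so sig = (2;(2,2))
  • {0,1,3}:  v_{0} + v_{1} + v_{3} = 0  so sig = (3;())
  • {0,1,9}:  v_{0} + v_{1} + v_{9} = v_{7}  so sig = (3;(1))
  • {0,5,8}:  v_{0} + v_{5} + v_{8} = v_{6}  so sig = (3;(1))
  • {1,3,6}:  v_{1} + v_{3} + v_{6} = v_{5} + v_{8}  so sig = (3;(1,1))
  • {1,3,5,8}:  v_{1} + v_{3} + v_{5} + v_{8} = v_{4}  so sig = (4;(1))

Sorted signature multiset PRS(X):
[(2;()), (2;()), (2;(1)), (2;(1)), (2;(1,1)), (2;(1,1)), (2;(1,1)), (2;(1,1,1)), (2;(1,1,1)), (2;(1,1,1)), (2;(1,1,2)), (2;(2,2)), (3;()), (3;(1)), (3;(1)), (3;(1,1)), (4;(1))]


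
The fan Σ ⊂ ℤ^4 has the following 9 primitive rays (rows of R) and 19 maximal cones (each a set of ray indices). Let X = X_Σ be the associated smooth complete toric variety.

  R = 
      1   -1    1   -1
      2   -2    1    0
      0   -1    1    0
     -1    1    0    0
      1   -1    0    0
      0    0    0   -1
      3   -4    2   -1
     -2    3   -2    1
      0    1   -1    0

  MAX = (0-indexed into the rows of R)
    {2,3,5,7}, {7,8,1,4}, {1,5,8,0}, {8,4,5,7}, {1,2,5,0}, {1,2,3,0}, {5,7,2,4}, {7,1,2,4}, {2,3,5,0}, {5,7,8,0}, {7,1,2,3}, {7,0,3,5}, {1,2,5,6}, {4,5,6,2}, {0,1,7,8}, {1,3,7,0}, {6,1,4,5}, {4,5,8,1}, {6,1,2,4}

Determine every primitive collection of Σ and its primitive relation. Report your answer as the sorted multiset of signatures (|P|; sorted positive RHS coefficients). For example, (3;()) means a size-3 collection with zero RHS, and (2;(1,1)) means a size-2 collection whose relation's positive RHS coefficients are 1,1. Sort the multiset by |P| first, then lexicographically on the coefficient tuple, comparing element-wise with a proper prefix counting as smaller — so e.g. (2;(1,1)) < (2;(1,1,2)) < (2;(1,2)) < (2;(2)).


Primitive collections (12):

  • {2,8}:  v_{2} + v_{8} = 0  ⇒ sig = (2;())
  • {3,4}:  v_{3} + v_{4} = 0  ⇒ sig = (2;())
  • {6,7}:  v_{6} + v_{7} = v_{4}  ⇒ sig = (2;(1))
  • {0,4}:  v_{0} + v_{4} = v_{1} + v_{5}  ⇒ sig = (2;(1,1))
  • {3,8}:  v_{3} + v_{8} = v_{0} + v_{7}  ⇒ sig = (2;(1,1))
  • {3,6}:  v_{3} + v_{6} = v_{1} + v_{2} + v_{5}  ⇒ sig = (2;(1,1,1))
  • {6,8}:  v_{6} + v_{8} = v_{1} + v_{4} + v_{5}  ⇒ sig = (2;(1,1,1))
  • {0,6}:  v_{0} + v_{6} = 2·v_{1} + v_{2} + 2·v_{5}  ⇒ sig = (2;(1,2,2))
  • {0,2,7}:  v_{0} + v_{2} + v_{7} = v_{3}  ⇒ sig = (3;(1))
  • {1,3,5}:  v_{1} + v_{3} + v_{5} = v_{0}  ⇒ sig = (3;(1))
  • {1,5,7}:  v_{1} + v_{5} + v_{7} = v_{8}  ⇒ sig = (3;(1))
  • {1,2,4,5}:  v_{1} + v_{2} + v_{4} + v_{5} = v_{6}  ⇒ sig = (4;(1))

Signatures (|P|; sorted positive RHS coefficients), sorted:
[(2;()), (2;()), (2;(1)), (2;(1,1)), (2;(1,1)), (2;(1,1,1)), (2;(1,1,1)), (2;(1,2,2)), (3;(1)), (3;(1)), (3;(1)), (4;(1))]


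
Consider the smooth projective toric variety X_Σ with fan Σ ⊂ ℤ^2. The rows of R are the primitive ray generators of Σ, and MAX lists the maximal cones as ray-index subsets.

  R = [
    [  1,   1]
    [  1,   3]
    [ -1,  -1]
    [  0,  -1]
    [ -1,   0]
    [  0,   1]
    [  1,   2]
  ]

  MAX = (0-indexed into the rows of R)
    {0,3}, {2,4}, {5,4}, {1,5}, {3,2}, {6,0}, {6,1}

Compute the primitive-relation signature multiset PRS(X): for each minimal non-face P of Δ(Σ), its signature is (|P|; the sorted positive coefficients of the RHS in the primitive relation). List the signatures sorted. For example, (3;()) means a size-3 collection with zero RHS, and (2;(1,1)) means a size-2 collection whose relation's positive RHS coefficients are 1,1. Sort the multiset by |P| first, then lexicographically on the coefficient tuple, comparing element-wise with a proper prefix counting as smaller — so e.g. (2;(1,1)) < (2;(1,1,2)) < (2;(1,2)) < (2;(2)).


Δ(Σ) — 7 vertices, 14 min non-faces:

  {0,2}:  v_{0} + v_{2} = 0  ⇒ sig = (2;())
  {3,5}:  v_{3} + v_{5} = 0  ⇒ sig = (2;())
  {0,4}:  v_{0} + v_{4} = v_{5}  ⇒ sig = (2;(1))
  {0,5}:  v_{0} + v_{5} = v_{6}  ⇒ sig = (2;(1))
  {1,3}:  v_{1} + v_{3} = v_{6}  ⇒ sig = (2;(1))
  {2,5}:  v_{2} + v_{5} = v_{4}  ⇒ sig = (2;(1))
  {2,6}:  v_{2} + v_{6} = v_{5}  ⇒ sig = (2;(1))
  {3,4}:  v_{3} + v_{4} = v_{2}  ⇒ sig = (2;(1))
  {3,6}:  v_{3} + v_{6} = v_{0}  ⇒ sig = (2;(1))
  {5,6}:  v_{5} + v_{6} = v_{1}  ⇒ sig = (2;(1))
  {0,1}:  v_{0} + v_{1} = 2·v_{6}  ⇒ sig = (2;(2))
  {1,2}:  v_{1} + v_{2} = 2·v_{5}  ⇒ sig = (2;(2))
  {4,6}:  v_{4} + v_{6} = 2·v_{5}  ⇒ sig = (2;(2))
  {1,4}:  v_{1} + v_{4} = 3·v_{5}  ⇒ sig = (2;(3))

Sorted signature multiset PRS(X):
{ (2;()) ×2,  (2;(1)) ×8,  (2;(2)) ×3,  (2;(3)) }


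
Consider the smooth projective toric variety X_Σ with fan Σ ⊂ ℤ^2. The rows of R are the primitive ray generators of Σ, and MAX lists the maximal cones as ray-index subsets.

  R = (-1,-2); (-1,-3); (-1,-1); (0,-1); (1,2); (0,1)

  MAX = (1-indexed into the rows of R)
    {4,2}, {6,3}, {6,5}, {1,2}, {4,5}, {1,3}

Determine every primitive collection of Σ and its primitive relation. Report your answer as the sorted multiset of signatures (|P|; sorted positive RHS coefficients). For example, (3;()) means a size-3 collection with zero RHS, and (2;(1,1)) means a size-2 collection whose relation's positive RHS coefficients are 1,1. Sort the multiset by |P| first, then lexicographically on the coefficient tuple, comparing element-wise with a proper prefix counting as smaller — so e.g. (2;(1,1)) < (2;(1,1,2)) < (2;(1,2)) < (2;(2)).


The 9 primitive collections of Σ (r=6, n=2):

  P = {1,5}:  v_{1} + v_{5} = 0 — sig = (2;())
  P = {4,6}:  v_{4} + v_{6} = 0 — sig = (2;())
  P = {1,4}:  v_{1} + v_{4} = v_{2} — sig = (2;(1))
  P = {1,6}:  v_{1} + v_{6} = v_{3} — sig = (2;(1))
  P = {2,5}:  v_{2} + v_{5} = v_{4} — sig = (2;(1))
  P = {2,6}:  v_{2} + v_{6} = v_{1} — sig = (2;(1))
  P = {3,4}:  v_{3} + v_{4} = v_{1} — sig = (2;(1))
  P = {3,5}:  v_{3} + v_{5} = v_{6} — sig = (2;(1))
  P = {2,3}:  v_{2} + v_{3} = 2·v_{1} — sig = (2;(2))

Hence PRS(X_Σ) =
    (2;())
    (2;())
    (2;(1))
    (2;(1))
    (2;(1))
    (2;(1))
    (2;(1))
    (2;(1))
    (2;(2))


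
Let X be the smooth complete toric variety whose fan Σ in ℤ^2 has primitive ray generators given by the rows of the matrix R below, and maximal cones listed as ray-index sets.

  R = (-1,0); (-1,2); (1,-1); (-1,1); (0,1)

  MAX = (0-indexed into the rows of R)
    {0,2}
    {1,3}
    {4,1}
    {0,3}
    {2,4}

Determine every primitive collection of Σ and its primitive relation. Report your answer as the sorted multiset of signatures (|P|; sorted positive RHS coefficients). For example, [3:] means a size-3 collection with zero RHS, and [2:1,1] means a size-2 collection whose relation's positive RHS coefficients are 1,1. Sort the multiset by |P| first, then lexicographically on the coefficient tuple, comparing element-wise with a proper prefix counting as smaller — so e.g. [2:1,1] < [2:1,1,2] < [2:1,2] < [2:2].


|primitive collections| = 5. Relations:

  {2,3}:  v_{2} + v_{3} = 0  ⇒ sig = [2:]
  {0,4}:  v_{0} + v_{4} = v_{3}  ⇒ sig = [2:1]
  {1,2}:  v_{1} + v_{2} = v_{4}  ⇒ sig = [2:1]
  {3,4}:  v_{3} + v_{4} = v_{1}  ⇒ sig = [2:1]
  {0,1}:  v_{0} + v_{1} = 2·v_{3}  ⇒ sig = [2:2]

Sorted signature multiset PRS(X):
[[2:], [2:1], [2:1], [2:1], [2:2]]


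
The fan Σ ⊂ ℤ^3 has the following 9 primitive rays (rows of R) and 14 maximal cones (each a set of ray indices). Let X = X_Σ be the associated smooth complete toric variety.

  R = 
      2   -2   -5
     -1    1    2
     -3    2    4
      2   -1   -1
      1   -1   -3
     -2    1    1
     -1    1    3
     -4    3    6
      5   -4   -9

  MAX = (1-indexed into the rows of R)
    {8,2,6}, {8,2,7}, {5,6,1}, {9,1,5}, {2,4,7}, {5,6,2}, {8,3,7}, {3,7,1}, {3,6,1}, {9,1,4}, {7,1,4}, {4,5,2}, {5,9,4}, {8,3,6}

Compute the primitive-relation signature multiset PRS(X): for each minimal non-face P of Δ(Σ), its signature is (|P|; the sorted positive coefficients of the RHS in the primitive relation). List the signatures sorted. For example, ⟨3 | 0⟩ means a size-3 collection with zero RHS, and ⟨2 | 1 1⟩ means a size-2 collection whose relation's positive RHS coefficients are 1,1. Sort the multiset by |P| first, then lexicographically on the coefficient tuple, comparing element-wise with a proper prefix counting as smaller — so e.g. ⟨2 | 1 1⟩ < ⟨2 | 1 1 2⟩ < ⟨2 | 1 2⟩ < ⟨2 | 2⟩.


|primitive collections| = 16. Relations:

  P={4,6}:  v_{4} + v_{6} = 0 — sig = ⟨2 | 0⟩
  P={5,7}:  v_{5} + v_{7} = 0 — sig = ⟨2 | 0⟩
  P={1,2}:  v_{1} + v_{2} = v_{5} — sig = ⟨2 | 1⟩
  P={1,8}:  v_{1} + v_{8} = v_{6} — sig = ⟨2 | 1⟩
  P={2,3}:  v_{2} + v_{3} = v_{8} — sig = ⟨2 | 1⟩
  P={3,4}:  v_{3} + v_{4} = v_{7} — sig = ⟨2 | 1⟩
  P={3,5}:  v_{3} + v_{5} = v_{6} — sig = ⟨2 | 1⟩
  P={3,9}:  v_{3} + v_{9} = v_{1} — sig = ⟨2 | 1⟩
  P={6,7}:  v_{6} + v_{7} = v_{3} — sig = ⟨2 | 1⟩
  P={8,9}:  v_{8} + v_{9} = v_{5} — sig = ⟨2 | 1⟩
  P={4,8}:  v_{4} + v_{8} = v_{2} + v_{7} — sig = ⟨2 | 1 1⟩
  P={5,8}:  v_{5} + v_{8} = v_{2} + v_{6} — sig = ⟨2 | 1 1⟩
  P={6,9}:  v_{6} + v_{9} = v_{1} + v_{5} — sig = ⟨2 | 1 1⟩
  P={7,9}:  v_{7} + v_{9} = v_{1} + v_{4} — sig = ⟨2 | 1 1⟩
  P={2,9}:  v_{2} + v_{9} = v_{4} + 2·v_{5} — sig = ⟨2 | 1 2⟩
  P={1,4,5}:  v_{1} + v_{4} + v_{5} = v_{9} — sig = ⟨3 | 1⟩

Signatures (|P|; sorted positive RHS coefficients), sorted:
{ ⟨2 | 0⟩ ×2,  ⟨2 | 1⟩ ×8,  ⟨2 | 1 1⟩ ×4,  ⟨2 | 1 2⟩,  ⟨3 | 1⟩ }


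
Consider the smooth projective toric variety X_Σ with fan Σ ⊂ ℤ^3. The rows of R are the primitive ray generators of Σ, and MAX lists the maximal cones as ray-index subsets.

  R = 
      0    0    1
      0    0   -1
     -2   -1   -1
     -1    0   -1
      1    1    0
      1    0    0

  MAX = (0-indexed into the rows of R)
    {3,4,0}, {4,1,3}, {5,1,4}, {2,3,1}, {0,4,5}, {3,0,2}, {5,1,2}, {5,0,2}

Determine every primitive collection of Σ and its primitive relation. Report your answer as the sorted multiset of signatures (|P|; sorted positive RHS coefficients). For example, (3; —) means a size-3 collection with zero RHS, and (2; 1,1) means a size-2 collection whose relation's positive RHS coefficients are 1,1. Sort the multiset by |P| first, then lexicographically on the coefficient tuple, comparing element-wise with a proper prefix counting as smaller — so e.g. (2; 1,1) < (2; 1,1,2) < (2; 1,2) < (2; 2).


|primitive collections| = 3. Relations:

  • {0,1}:  v_{0} + v_{1} = 0  ⇒ sig = (2; —)
  • {2,4}:  v_{2} + v_{4} = v_{3}  ⇒ sig = (2; 1)
  • {3,5}:  v_{3} + v_{5} = v_{1}  ⇒ sig = (2; 1)

so the primitive-relation signature multiset is
[(2; —), (2; 1), (2; 1)]
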